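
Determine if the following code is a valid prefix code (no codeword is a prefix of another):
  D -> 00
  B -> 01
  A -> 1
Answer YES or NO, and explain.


Checking each pair (does one codeword prefix another?):
  D='00' vs B='01': no prefix
  D='00' vs A='1': no prefix
  B='01' vs D='00': no prefix
  B='01' vs A='1': no prefix
  A='1' vs D='00': no prefix
  A='1' vs B='01': no prefix
No violation found over all pairs.

YES -- this is a valid prefix code. No codeword is a prefix of any other codeword.


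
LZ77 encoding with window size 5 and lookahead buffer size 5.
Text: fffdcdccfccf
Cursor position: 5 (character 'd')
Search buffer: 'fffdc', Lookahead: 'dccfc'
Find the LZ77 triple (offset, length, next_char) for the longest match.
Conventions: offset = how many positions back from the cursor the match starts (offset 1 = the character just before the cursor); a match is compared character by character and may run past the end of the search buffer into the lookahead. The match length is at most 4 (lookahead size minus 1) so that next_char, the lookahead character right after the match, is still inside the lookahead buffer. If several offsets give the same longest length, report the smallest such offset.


Try each offset into the search buffer:
  offset=1 (pos 4, char 'c'): match length 0
  offset=2 (pos 3, char 'd'): match length 2
  offset=3 (pos 2, char 'f'): match length 0
  offset=4 (pos 1, char 'f'): match length 0
  offset=5 (pos 0, char 'f'): match length 0
Longest match has length 2 at offset 2.
next_char = character at position 5 + 2 = 7 -> 'c'

Best match: offset=2, length=2 (matching 'dc' starting at position 3)
LZ77 triple: (2, 2, 'c')


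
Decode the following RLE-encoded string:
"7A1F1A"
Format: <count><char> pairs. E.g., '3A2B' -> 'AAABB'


Expanding each <count><char> pair:
  7A -> 'AAAAAAA'
  1F -> 'F'
  1A -> 'A'

Decoded = AAAAAAAFA


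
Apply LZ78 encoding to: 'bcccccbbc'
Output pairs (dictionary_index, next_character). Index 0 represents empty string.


LZ78 encoding steps:
Dictionary: {0: ''}
Step 1: w='' (idx 0), next='b' -> output (0, 'b'), add 'b' as idx 1
Step 2: w='' (idx 0), next='c' -> output (0, 'c'), add 'c' as idx 2
Step 3: w='c' (idx 2), next='c' -> output (2, 'c'), add 'cc' as idx 3
Step 4: w='cc' (idx 3), next='b' -> output (3, 'b'), add 'ccb' as idx 4
Step 5: w='b' (idx 1), next='c' -> output (1, 'c'), add 'bc' as idx 5


Encoded: [(0, 'b'), (0, 'c'), (2, 'c'), (3, 'b'), (1, 'c')]


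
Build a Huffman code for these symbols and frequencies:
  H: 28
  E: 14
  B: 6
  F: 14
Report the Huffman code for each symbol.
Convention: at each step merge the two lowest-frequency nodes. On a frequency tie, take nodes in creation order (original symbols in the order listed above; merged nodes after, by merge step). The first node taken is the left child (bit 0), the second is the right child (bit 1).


Huffman tree construction:
Step 1: Merge B(6) + E(14) = 20
Step 2: Merge F(14) + (B+E)(20) = 34
Step 3: Merge H(28) + (F+(B+E))(34) = 62
Read each symbol's code off the tree from the root (left child = 0, right child = 1).

Codes:
  H: 0 (length 1)
  E: 111 (length 3)
  B: 110 (length 3)
  F: 10 (length 2)
Average code length: 116/62 = 1.8710 bits/symbol


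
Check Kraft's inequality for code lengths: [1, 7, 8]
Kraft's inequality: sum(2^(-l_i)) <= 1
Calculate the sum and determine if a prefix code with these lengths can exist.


Sum = 2^(-1) + 2^(-7) + 2^(-8)
    = 0.5 + 0.0078125 + 0.00390625
    = 131/256 = 0.51171875
Since 0.51171875 <= 1, Kraft's inequality IS satisfied.
A prefix code with these lengths CAN exist.

Kraft sum = 0.51171875. Satisfied.


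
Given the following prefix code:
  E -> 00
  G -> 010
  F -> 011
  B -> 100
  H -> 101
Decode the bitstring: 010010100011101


Decoding step by step:
Bits 010 -> G
Bits 010 -> G
Bits 100 -> B
Bits 011 -> F
Bits 101 -> H


Decoded message: GGBFH


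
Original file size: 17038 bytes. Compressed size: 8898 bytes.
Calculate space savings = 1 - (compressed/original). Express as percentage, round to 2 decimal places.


ratio = compressed/original = 8898/17038 = 0.522244
savings = 1 - ratio = 1 - 0.522244 = 0.477756
as a percentage: 0.477756 * 100 = 47.78%

Space savings = 1 - 8898/17038 = 47.78%


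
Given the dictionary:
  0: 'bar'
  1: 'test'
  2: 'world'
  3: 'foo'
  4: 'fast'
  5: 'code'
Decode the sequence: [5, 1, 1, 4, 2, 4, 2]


Look up each index in the dictionary:
  5 -> 'code'
  1 -> 'test'
  1 -> 'test'
  4 -> 'fast'
  2 -> 'world'
  4 -> 'fast'
  2 -> 'world'

Decoded: "code test test fast world fast world"


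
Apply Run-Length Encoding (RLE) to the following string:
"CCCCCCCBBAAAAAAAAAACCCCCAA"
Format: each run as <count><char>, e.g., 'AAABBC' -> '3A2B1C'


Scanning runs left to right:
  i=0: run of 'C' x 7 -> '7C'
  i=7: run of 'B' x 2 -> '2B'
  i=9: run of 'A' x 10 -> '10A'
  i=19: run of 'C' x 5 -> '5C'
  i=24: run of 'A' x 2 -> '2A'

RLE = 7C2B10A5C2A


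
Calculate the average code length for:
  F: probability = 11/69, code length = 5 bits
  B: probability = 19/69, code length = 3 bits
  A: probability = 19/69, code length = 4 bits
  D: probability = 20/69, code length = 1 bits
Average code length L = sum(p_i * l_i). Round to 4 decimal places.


Weighted contributions p_i * l_i:
  F: (11/69) * 5 = 55/69
  B: (19/69) * 3 = 57/69
  A: (19/69) * 4 = 76/69
  D: (20/69) * 1 = 20/69
Sum = (55 + 57 + 76 + 20)/69 = 208/69

L = 208/69 = 3.0145 bits/symbol


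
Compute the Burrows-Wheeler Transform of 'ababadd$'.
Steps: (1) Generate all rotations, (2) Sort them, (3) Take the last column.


Rotations (sorted):
  0: $ababadd -> last char: d
  1: ababadd$ -> last char: $
  2: abadd$ab -> last char: b
  3: add$abab -> last char: b
  4: babadd$a -> last char: a
  5: badd$aba -> last char: a
  6: d$ababad -> last char: d
  7: dd$ababa -> last char: a


BWT = d$bbaada


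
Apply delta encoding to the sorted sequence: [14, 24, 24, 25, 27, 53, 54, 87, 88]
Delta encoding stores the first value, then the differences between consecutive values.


First value: 14
Deltas:
  24 - 14 = 10
  24 - 24 = 0
  25 - 24 = 1
  27 - 25 = 2
  53 - 27 = 26
  54 - 53 = 1
  87 - 54 = 33
  88 - 87 = 1


Delta encoded: [14, 10, 0, 1, 2, 26, 1, 33, 1]


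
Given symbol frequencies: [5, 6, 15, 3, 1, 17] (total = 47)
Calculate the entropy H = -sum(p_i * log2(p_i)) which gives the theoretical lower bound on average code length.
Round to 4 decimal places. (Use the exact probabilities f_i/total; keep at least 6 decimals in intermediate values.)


Per-symbol terms -p_i * log2(p_i) with p_i = f_i/47:
  p = 5/47 = 0.106383: log2(p) = -3.232661, -p*log2(p) = 0.343900
  p = 6/47 = 0.127660: log2(p) = -2.969626, -p*log2(p) = 0.379101
  p = 15/47 = 0.319149: log2(p) = -1.647698, -p*log2(p) = 0.525861
  p = 3/47 = 0.063830: log2(p) = -3.969626, -p*log2(p) = 0.253380
  p = 1/47 = 0.021277: log2(p) = -5.554589, -p*log2(p) = 0.118183
  p = 17/47 = 0.361702: log2(p) = -1.467126, -p*log2(p) = 0.530663
H = 0.343900 + 0.379101 + 0.525861 + 0.253380 + 0.118183 + 0.530663 = 2.151088

H = 2.1511 bits/symbol


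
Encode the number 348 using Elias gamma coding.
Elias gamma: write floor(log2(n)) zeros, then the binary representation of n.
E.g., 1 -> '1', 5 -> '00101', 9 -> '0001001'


num_bits = floor(log2(348)) + 1 = 9
leading_zeros = num_bits - 1 = 8
binary(348) = 101011100

Elias gamma(348) = '00000000' + '101011100' = 00000000101011100 (17 bits)


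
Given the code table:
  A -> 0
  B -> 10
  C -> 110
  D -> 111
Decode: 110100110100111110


Decoding:
110 -> C
10 -> B
0 -> A
110 -> C
10 -> B
0 -> A
111 -> D
110 -> C


Result: CBACBADC


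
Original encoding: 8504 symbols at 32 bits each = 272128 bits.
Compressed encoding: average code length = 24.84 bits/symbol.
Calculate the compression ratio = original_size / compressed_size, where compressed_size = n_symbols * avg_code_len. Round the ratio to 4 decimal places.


original_size = n_symbols * orig_bits = 8504 * 32 = 272128 bits
compressed_size = n_symbols * avg_code_len = 8504 * 24.84 = 211239.36 bits
ratio = original_size / compressed_size = 272128 / 211239.36 = 1.2882

Compression ratio = 1.2882


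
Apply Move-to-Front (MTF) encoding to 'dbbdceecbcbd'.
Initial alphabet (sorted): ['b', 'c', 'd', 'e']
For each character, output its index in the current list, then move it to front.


MTF encoding:
'd': index 2 in ['b', 'c', 'd', 'e'] -> ['d', 'b', 'c', 'e']
'b': index 1 in ['d', 'b', 'c', 'e'] -> ['b', 'd', 'c', 'e']
'b': index 0 in ['b', 'd', 'c', 'e'] -> ['b', 'd', 'c', 'e']
'd': index 1 in ['b', 'd', 'c', 'e'] -> ['d', 'b', 'c', 'e']
'c': index 2 in ['d', 'b', 'c', 'e'] -> ['c', 'd', 'b', 'e']
'e': index 3 in ['c', 'd', 'b', 'e'] -> ['e', 'c', 'd', 'b']
'e': index 0 in ['e', 'c', 'd', 'b'] -> ['e', 'c', 'd', 'b']
'c': index 1 in ['e', 'c', 'd', 'b'] -> ['c', 'e', 'd', 'b']
'b': index 3 in ['c', 'e', 'd', 'b'] -> ['b', 'c', 'e', 'd']
'c': index 1 in ['b', 'c', 'e', 'd'] -> ['c', 'b', 'e', 'd']
'b': index 1 in ['c', 'b', 'e', 'd'] -> ['b', 'c', 'e', 'd']
'd': index 3 in ['b', 'c', 'e', 'd'] -> ['d', 'b', 'c', 'e']


Output: [2, 1, 0, 1, 2, 3, 0, 1, 3, 1, 1, 3]


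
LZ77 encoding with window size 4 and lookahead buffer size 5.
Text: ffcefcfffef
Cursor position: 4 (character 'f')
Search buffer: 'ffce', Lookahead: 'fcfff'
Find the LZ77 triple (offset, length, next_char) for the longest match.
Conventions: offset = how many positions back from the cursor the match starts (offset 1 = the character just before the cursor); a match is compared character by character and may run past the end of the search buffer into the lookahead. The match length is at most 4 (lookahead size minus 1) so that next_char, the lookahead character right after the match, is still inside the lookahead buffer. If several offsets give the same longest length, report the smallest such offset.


Try each offset into the search buffer:
  offset=1 (pos 3, char 'e'): match length 0
  offset=2 (pos 2, char 'c'): match length 0
  offset=3 (pos 1, char 'f'): match length 2
  offset=4 (pos 0, char 'f'): match length 1
Longest match has length 2 at offset 3.
next_char = character at position 4 + 2 = 6 -> 'f'

Best match: offset=3, length=2 (matching 'fc' starting at position 1)
LZ77 triple: (3, 2, 'f')


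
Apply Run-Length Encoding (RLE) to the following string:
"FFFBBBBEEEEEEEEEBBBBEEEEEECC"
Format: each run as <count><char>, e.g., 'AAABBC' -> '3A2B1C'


Scanning runs left to right:
  i=0: run of 'F' x 3 -> '3F'
  i=3: run of 'B' x 4 -> '4B'
  i=7: run of 'E' x 9 -> '9E'
  i=16: run of 'B' x 4 -> '4B'
  i=20: run of 'E' x 6 -> '6E'
  i=26: run of 'C' x 2 -> '2C'

RLE = 3F4B9E4B6E2C


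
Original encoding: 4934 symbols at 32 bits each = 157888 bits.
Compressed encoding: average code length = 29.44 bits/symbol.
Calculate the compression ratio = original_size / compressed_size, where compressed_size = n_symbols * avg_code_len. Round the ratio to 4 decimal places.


original_size = n_symbols * orig_bits = 4934 * 32 = 157888 bits
compressed_size = n_symbols * avg_code_len = 4934 * 29.44 = 145256.96 bits
ratio = original_size / compressed_size = 157888 / 145256.96 = 1.087

Compression ratio = 1.087


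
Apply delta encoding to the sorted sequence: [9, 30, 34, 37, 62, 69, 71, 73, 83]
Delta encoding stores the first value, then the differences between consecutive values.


First value: 9
Deltas:
  30 - 9 = 21
  34 - 30 = 4
  37 - 34 = 3
  62 - 37 = 25
  69 - 62 = 7
  71 - 69 = 2
  73 - 71 = 2
  83 - 73 = 10


Delta encoded: [9, 21, 4, 3, 25, 7, 2, 2, 10]


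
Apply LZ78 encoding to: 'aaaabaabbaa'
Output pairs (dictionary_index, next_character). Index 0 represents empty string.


LZ78 encoding steps:
Dictionary: {0: ''}
Step 1: w='' (idx 0), next='a' -> output (0, 'a'), add 'a' as idx 1
Step 2: w='a' (idx 1), next='a' -> output (1, 'a'), add 'aa' as idx 2
Step 3: w='a' (idx 1), next='b' -> output (1, 'b'), add 'ab' as idx 3
Step 4: w='aa' (idx 2), next='b' -> output (2, 'b'), add 'aab' as idx 4
Step 5: w='' (idx 0), next='b' -> output (0, 'b'), add 'b' as idx 5
Step 6: w='aa' (idx 2), end of input -> output (2, '')


Encoded: [(0, 'a'), (1, 'a'), (1, 'b'), (2, 'b'), (0, 'b'), (2, '')]


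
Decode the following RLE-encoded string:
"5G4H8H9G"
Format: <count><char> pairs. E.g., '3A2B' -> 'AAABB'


Expanding each <count><char> pair:
  5G -> 'GGGGG'
  4H -> 'HHHH'
  8H -> 'HHHHHHHH'
  9G -> 'GGGGGGGGG'

Decoded = GGGGGHHHHHHHHHHHHGGGGGGGGG


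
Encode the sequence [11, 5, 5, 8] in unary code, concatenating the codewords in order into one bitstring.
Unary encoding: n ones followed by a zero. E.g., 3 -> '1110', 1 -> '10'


Encode each number as n ones followed by a terminating 0:
  11 -> 111111111110 (12 bits)
  5 -> 111110 (6 bits)
  5 -> 111110 (6 bits)
  8 -> 111111110 (9 bits)
Total length = 12 + 6 + 6 + 9 = 33 bits.

Unary([11, 5, 5, 8]) = 111111111110111110111110111111110 (33 bits)


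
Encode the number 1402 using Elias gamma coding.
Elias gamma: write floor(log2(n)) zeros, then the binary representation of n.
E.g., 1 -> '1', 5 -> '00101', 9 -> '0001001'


num_bits = floor(log2(1402)) + 1 = 11
leading_zeros = num_bits - 1 = 10
binary(1402) = 10101111010

Elias gamma(1402) = '0000000000' + '10101111010' = 000000000010101111010 (21 bits)


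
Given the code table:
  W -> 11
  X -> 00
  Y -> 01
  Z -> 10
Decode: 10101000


Decoding:
10 -> Z
10 -> Z
10 -> Z
00 -> X


Result: ZZZX


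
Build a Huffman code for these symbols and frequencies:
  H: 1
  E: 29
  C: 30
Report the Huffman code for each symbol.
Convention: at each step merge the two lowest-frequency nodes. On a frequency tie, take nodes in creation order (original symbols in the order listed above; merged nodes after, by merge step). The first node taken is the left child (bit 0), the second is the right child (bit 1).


Huffman tree construction:
Step 1: Merge H(1) + E(29) = 30
Step 2: Merge C(30) + (H+E)(30) = 60
Read each symbol's code off the tree from the root (left child = 0, right child = 1).

Codes:
  H: 10 (length 2)
  E: 11 (length 2)
  C: 0 (length 1)
Average code length: 90/60 = 1.5000 bits/symbol


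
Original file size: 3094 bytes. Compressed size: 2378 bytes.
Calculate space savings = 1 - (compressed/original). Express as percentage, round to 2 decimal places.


ratio = compressed/original = 2378/3094 = 0.768584
savings = 1 - ratio = 1 - 0.768584 = 0.231416
as a percentage: 0.231416 * 100 = 23.14%

Space savings = 1 - 2378/3094 = 23.14%


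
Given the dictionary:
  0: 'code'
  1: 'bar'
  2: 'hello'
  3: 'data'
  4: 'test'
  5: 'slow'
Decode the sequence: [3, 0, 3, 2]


Look up each index in the dictionary:
  3 -> 'data'
  0 -> 'code'
  3 -> 'data'
  2 -> 'hello'

Decoded: "data code data hello"


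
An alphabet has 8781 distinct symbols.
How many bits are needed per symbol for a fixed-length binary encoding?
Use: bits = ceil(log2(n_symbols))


log2(8781) = 13.1002
Bracket: 2^13 = 8192 < 8781 <= 2^14 = 16384
So ceil(log2(8781)) = 14

bits = ceil(log2(8781)) = ceil(13.1002) = 14 bits


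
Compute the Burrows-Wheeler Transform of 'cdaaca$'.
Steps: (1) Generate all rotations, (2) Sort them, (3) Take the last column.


Rotations (sorted):
  0: $cdaaca -> last char: a
  1: a$cdaac -> last char: c
  2: aaca$cd -> last char: d
  3: aca$cda -> last char: a
  4: ca$cdaa -> last char: a
  5: cdaaca$ -> last char: $
  6: daaca$c -> last char: c


BWT = acdaa$c


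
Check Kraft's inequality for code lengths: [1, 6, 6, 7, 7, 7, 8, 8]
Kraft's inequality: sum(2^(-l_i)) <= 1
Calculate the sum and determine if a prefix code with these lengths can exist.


Sum = 2^(-1) + 2^(-6) + 2^(-6) + 2^(-7) + 2^(-7) + 2^(-7) + 2^(-8) + 2^(-8)
    = 0.5 + 0.015625 + 0.015625 + 0.0078125 + 0.0078125 + 0.0078125 + 0.00390625 + 0.00390625
    = 144/256 = 0.5625
Since 0.5625 <= 1, Kraft's inequality IS satisfied.
A prefix code with these lengths CAN exist.

Kraft sum = 0.5625. Satisfied.


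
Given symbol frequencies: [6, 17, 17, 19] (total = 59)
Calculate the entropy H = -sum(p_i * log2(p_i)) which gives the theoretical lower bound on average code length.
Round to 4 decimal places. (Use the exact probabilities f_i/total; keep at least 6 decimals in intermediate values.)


Per-symbol terms -p_i * log2(p_i) with p_i = f_i/59:
  p = 6/59 = 0.101695: log2(p) = -3.297681, -p*log2(p) = 0.335357
  p = 17/59 = 0.288136: log2(p) = -1.795180, -p*log2(p) = 0.517255
  p = 17/59 = 0.288136: log2(p) = -1.795180, -p*log2(p) = 0.517255
  p = 19/59 = 0.322034: log2(p) = -1.634716, -p*log2(p) = 0.526434
H = 0.335357 + 0.517255 + 0.517255 + 0.526434 = 1.896301

H = 1.8963 bits/symbol


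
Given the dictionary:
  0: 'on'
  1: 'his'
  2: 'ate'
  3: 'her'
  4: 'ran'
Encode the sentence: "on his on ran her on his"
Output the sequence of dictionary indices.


Look up each word in the dictionary:
  'on' -> 0
  'his' -> 1
  'on' -> 0
  'ran' -> 4
  'her' -> 3
  'on' -> 0
  'his' -> 1

Encoded: [0, 1, 0, 4, 3, 0, 1]


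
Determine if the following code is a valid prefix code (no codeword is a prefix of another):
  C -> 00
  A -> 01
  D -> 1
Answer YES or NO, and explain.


Checking each pair (does one codeword prefix another?):
  C='00' vs A='01': no prefix
  C='00' vs D='1': no prefix
  A='01' vs C='00': no prefix
  A='01' vs D='1': no prefix
  D='1' vs C='00': no prefix
  D='1' vs A='01': no prefix
No violation found over all pairs.

YES -- this is a valid prefix code. No codeword is a prefix of any other codeword.


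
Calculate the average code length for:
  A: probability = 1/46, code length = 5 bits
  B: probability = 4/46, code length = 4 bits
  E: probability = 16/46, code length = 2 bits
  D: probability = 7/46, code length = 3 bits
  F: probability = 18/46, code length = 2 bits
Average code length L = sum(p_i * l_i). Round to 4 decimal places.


Weighted contributions p_i * l_i:
  A: (1/46) * 5 = 5/46
  B: (4/46) * 4 = 16/46
  E: (16/46) * 2 = 32/46
  D: (7/46) * 3 = 21/46
  F: (18/46) * 2 = 36/46
Sum = (5 + 16 + 32 + 21 + 36)/46 = 110/46

L = 110/46 = 2.3913 bits/symbol


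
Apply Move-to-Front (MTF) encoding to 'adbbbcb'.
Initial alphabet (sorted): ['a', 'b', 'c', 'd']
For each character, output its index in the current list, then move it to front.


MTF encoding:
'a': index 0 in ['a', 'b', 'c', 'd'] -> ['a', 'b', 'c', 'd']
'd': index 3 in ['a', 'b', 'c', 'd'] -> ['d', 'a', 'b', 'c']
'b': index 2 in ['d', 'a', 'b', 'c'] -> ['b', 'd', 'a', 'c']
'b': index 0 in ['b', 'd', 'a', 'c'] -> ['b', 'd', 'a', 'c']
'b': index 0 in ['b', 'd', 'a', 'c'] -> ['b', 'd', 'a', 'c']
'c': index 3 in ['b', 'd', 'a', 'c'] -> ['c', 'b', 'd', 'a']
'b': index 1 in ['c', 'b', 'd', 'a'] -> ['b', 'c', 'd', 'a']


Output: [0, 3, 2, 0, 0, 3, 1]


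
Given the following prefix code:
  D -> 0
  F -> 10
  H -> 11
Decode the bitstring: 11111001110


Decoding step by step:
Bits 11 -> H
Bits 11 -> H
Bits 10 -> F
Bits 0 -> D
Bits 11 -> H
Bits 10 -> F


Decoded message: HHFDHF


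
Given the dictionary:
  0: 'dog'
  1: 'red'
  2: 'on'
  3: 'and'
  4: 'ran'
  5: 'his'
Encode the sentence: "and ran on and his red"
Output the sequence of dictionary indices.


Look up each word in the dictionary:
  'and' -> 3
  'ran' -> 4
  'on' -> 2
  'and' -> 3
  'his' -> 5
  'red' -> 1

Encoded: [3, 4, 2, 3, 5, 1]


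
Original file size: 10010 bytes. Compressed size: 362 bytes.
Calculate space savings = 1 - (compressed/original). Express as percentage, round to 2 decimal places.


ratio = compressed/original = 362/10010 = 0.036164
savings = 1 - ratio = 1 - 0.036164 = 0.963836
as a percentage: 0.963836 * 100 = 96.38%

Space savings = 1 - 362/10010 = 96.38%


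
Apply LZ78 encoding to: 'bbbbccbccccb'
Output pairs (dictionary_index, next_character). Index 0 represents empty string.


LZ78 encoding steps:
Dictionary: {0: ''}
Step 1: w='' (idx 0), next='b' -> output (0, 'b'), add 'b' as idx 1
Step 2: w='b' (idx 1), next='b' -> output (1, 'b'), add 'bb' as idx 2
Step 3: w='b' (idx 1), next='c' -> output (1, 'c'), add 'bc' as idx 3
Step 4: w='' (idx 0), next='c' -> output (0, 'c'), add 'c' as idx 4
Step 5: w='bc' (idx 3), next='c' -> output (3, 'c'), add 'bcc' as idx 5
Step 6: w='c' (idx 4), next='c' -> output (4, 'c'), add 'cc' as idx 6
Step 7: w='b' (idx 1), end of input -> output (1, '')


Encoded: [(0, 'b'), (1, 'b'), (1, 'c'), (0, 'c'), (3, 'c'), (4, 'c'), (1, '')]


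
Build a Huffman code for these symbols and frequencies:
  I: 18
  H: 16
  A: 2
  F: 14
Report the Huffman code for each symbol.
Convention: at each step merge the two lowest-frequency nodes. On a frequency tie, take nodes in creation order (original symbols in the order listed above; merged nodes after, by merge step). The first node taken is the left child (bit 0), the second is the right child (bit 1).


Huffman tree construction:
Step 1: Merge A(2) + F(14) = 16
Step 2: Merge H(16) + (A+F)(16) = 32
Step 3: Merge I(18) + (H+(A+F))(32) = 50
Read each symbol's code off the tree from the root (left child = 0, right child = 1).

Codes:
  I: 0 (length 1)
  H: 10 (length 2)
  A: 110 (length 3)
  F: 111 (length 3)
Average code length: 98/50 = 1.9600 bits/symbol


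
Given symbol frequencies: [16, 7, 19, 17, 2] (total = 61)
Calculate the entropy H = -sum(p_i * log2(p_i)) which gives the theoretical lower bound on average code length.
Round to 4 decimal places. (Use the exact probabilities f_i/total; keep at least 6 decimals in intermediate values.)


Per-symbol terms -p_i * log2(p_i) with p_i = f_i/61:
  p = 16/61 = 0.262295: log2(p) = -1.930737, -p*log2(p) = 0.506423
  p = 7/61 = 0.114754: log2(p) = -3.123382, -p*log2(p) = 0.358421
  p = 19/61 = 0.311475: log2(p) = -1.682810, -p*log2(p) = 0.524154
  p = 17/61 = 0.278689: log2(p) = -1.843274, -p*log2(p) = 0.513699
  p = 2/61 = 0.032787: log2(p) = -4.930737, -p*log2(p) = 0.161664
H = 0.506423 + 0.358421 + 0.524154 + 0.513699 + 0.161664 = 2.064361

H = 2.0644 bits/symbol


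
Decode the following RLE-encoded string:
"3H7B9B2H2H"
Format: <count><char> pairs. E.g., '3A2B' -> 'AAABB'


Expanding each <count><char> pair:
  3H -> 'HHH'
  7B -> 'BBBBBBB'
  9B -> 'BBBBBBBBB'
  2H -> 'HH'
  2H -> 'HH'

Decoded = HHHBBBBBBBBBBBBBBBBHHHH


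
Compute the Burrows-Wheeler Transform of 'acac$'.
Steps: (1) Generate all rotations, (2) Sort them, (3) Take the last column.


Rotations (sorted):
  0: $acac -> last char: c
  1: ac$ac -> last char: c
  2: acac$ -> last char: $
  3: c$aca -> last char: a
  4: cac$a -> last char: a


BWT = cc$aa


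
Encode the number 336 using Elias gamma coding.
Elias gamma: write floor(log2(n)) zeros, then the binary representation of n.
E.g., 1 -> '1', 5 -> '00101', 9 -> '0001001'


num_bits = floor(log2(336)) + 1 = 9
leading_zeros = num_bits - 1 = 8
binary(336) = 101010000

Elias gamma(336) = '00000000' + '101010000' = 00000000101010000 (17 bits)


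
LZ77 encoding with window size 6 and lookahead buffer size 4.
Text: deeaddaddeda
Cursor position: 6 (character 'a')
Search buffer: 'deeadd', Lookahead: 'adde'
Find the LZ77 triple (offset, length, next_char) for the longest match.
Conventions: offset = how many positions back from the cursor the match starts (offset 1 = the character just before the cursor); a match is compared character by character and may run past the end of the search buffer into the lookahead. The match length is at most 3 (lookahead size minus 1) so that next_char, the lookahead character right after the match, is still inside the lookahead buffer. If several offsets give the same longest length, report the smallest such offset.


Try each offset into the search buffer:
  offset=1 (pos 5, char 'd'): match length 0
  offset=2 (pos 4, char 'd'): match length 0
  offset=3 (pos 3, char 'a'): match length 3
  offset=4 (pos 2, char 'e'): match length 0
  offset=5 (pos 1, char 'e'): match length 0
  offset=6 (pos 0, char 'd'): match length 0
Longest match has length 3 at offset 3.
next_char = character at position 6 + 3 = 9 -> 'e'

Best match: offset=3, length=3 (matching 'add' starting at position 3)
LZ77 triple: (3, 3, 'e')


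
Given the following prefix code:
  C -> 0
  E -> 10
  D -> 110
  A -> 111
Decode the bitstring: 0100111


Decoding step by step:
Bits 0 -> C
Bits 10 -> E
Bits 0 -> C
Bits 111 -> A


Decoded message: CECA


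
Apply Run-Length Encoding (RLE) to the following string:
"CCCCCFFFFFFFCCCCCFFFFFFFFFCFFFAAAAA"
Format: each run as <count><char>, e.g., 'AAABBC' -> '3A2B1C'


Scanning runs left to right:
  i=0: run of 'C' x 5 -> '5C'
  i=5: run of 'F' x 7 -> '7F'
  i=12: run of 'C' x 5 -> '5C'
  i=17: run of 'F' x 9 -> '9F'
  i=26: run of 'C' x 1 -> '1C'
  i=27: run of 'F' x 3 -> '3F'
  i=30: run of 'A' x 5 -> '5A'

RLE = 5C7F5C9F1C3F5A


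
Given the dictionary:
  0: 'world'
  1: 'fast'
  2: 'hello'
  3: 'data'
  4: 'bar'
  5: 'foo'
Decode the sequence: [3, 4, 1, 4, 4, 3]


Look up each index in the dictionary:
  3 -> 'data'
  4 -> 'bar'
  1 -> 'fast'
  4 -> 'bar'
  4 -> 'bar'
  3 -> 'data'

Decoded: "data bar fast bar bar data"


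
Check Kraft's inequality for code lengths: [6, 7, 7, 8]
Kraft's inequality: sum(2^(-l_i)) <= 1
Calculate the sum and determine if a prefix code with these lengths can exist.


Sum = 2^(-6) + 2^(-7) + 2^(-7) + 2^(-8)
    = 0.015625 + 0.0078125 + 0.0078125 + 0.00390625
    = 9/256 = 0.03515625
Since 0.03515625 <= 1, Kraft's inequality IS satisfied.
A prefix code with these lengths CAN exist.

Kraft sum = 0.03515625. Satisfied.


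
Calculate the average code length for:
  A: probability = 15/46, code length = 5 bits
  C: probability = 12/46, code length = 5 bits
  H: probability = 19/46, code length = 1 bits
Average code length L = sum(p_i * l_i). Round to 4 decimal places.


Weighted contributions p_i * l_i:
  A: (15/46) * 5 = 75/46
  C: (12/46) * 5 = 60/46
  H: (19/46) * 1 = 19/46
Sum = (75 + 60 + 19)/46 = 154/46

L = 154/46 = 3.3478 bits/symbol


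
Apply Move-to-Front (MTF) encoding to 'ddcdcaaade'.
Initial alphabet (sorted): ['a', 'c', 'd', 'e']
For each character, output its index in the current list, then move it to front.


MTF encoding:
'd': index 2 in ['a', 'c', 'd', 'e'] -> ['d', 'a', 'c', 'e']
'd': index 0 in ['d', 'a', 'c', 'e'] -> ['d', 'a', 'c', 'e']
'c': index 2 in ['d', 'a', 'c', 'e'] -> ['c', 'd', 'a', 'e']
'd': index 1 in ['c', 'd', 'a', 'e'] -> ['d', 'c', 'a', 'e']
'c': index 1 in ['d', 'c', 'a', 'e'] -> ['c', 'd', 'a', 'e']
'a': index 2 in ['c', 'd', 'a', 'e'] -> ['a', 'c', 'd', 'e']
'a': index 0 in ['a', 'c', 'd', 'e'] -> ['a', 'c', 'd', 'e']
'a': index 0 in ['a', 'c', 'd', 'e'] -> ['a', 'c', 'd', 'e']
'd': index 2 in ['a', 'c', 'd', 'e'] -> ['d', 'a', 'c', 'e']
'e': index 3 in ['d', 'a', 'c', 'e'] -> ['e', 'd', 'a', 'c']


Output: [2, 0, 2, 1, 1, 2, 0, 0, 2, 3]


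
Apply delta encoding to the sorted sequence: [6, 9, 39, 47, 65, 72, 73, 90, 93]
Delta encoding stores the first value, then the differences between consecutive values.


First value: 6
Deltas:
  9 - 6 = 3
  39 - 9 = 30
  47 - 39 = 8
  65 - 47 = 18
  72 - 65 = 7
  73 - 72 = 1
  90 - 73 = 17
  93 - 90 = 3


Delta encoded: [6, 3, 30, 8, 18, 7, 1, 17, 3]


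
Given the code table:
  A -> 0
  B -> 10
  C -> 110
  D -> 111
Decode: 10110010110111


Decoding:
10 -> B
110 -> C
0 -> A
10 -> B
110 -> C
111 -> D


Result: BCABCD


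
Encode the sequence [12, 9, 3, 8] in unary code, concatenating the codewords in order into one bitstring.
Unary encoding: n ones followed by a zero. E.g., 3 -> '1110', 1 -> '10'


Encode each number as n ones followed by a terminating 0:
  12 -> 1111111111110 (13 bits)
  9 -> 1111111110 (10 bits)
  3 -> 1110 (4 bits)
  8 -> 111111110 (9 bits)
Total length = 13 + 10 + 4 + 9 = 36 bits.

Unary([12, 9, 3, 8]) = 111111111111011111111101110111111110 (36 bits)


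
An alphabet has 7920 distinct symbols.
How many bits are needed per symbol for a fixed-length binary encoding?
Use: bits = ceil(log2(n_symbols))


log2(7920) = 12.9513
Bracket: 2^12 = 4096 < 7920 <= 2^13 = 8192
So ceil(log2(7920)) = 13

bits = ceil(log2(7920)) = ceil(12.9513) = 13 bits


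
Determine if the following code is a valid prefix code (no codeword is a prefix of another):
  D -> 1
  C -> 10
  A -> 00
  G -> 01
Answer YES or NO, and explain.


Checking each pair (does one codeword prefix another?):
  D='1' vs C='10': prefix -- VIOLATION

NO -- this is NOT a valid prefix code. D (1) is a prefix of C (10).


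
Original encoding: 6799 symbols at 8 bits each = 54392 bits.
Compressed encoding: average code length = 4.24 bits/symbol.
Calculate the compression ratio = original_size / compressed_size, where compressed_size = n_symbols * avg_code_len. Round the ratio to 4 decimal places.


original_size = n_symbols * orig_bits = 6799 * 8 = 54392 bits
compressed_size = n_symbols * avg_code_len = 6799 * 4.24 = 28827.76 bits
ratio = original_size / compressed_size = 54392 / 28827.76 = 1.8868

Compression ratio = 1.8868


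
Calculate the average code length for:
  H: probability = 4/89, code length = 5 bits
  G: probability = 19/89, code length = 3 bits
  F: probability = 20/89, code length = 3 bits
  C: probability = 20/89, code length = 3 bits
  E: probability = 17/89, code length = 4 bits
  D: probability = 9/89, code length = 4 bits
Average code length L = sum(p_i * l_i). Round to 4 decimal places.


Weighted contributions p_i * l_i:
  H: (4/89) * 5 = 20/89
  G: (19/89) * 3 = 57/89
  F: (20/89) * 3 = 60/89
  C: (20/89) * 3 = 60/89
  E: (17/89) * 4 = 68/89
  D: (9/89) * 4 = 36/89
Sum = (20 + 57 + 60 + 60 + 68 + 36)/89 = 301/89

L = 301/89 = 3.3820 bits/symbol


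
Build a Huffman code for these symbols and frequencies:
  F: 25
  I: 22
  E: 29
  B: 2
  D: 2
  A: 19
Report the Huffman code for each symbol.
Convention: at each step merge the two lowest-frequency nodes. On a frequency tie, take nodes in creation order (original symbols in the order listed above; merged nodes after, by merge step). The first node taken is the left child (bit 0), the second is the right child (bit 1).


Huffman tree construction:
Step 1: Merge B(2) + D(2) = 4
Step 2: Merge (B+D)(4) + A(19) = 23
Step 3: Merge I(22) + ((B+D)+A)(23) = 45
Step 4: Merge F(25) + E(29) = 54
Step 5: Merge (I+((B+D)+A))(45) + (F+E)(54) = 99
Read each symbol's code off the tree from the root (left child = 0, right child = 1).

Codes:
  F: 10 (length 2)
  I: 00 (length 2)
  E: 11 (length 2)
  B: 0100 (length 4)
  D: 0101 (length 4)
  A: 011 (length 3)
Average code length: 225/99 = 2.2727 bits/symbol


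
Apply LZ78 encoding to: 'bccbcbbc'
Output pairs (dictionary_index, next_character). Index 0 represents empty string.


LZ78 encoding steps:
Dictionary: {0: ''}
Step 1: w='' (idx 0), next='b' -> output (0, 'b'), add 'b' as idx 1
Step 2: w='' (idx 0), next='c' -> output (0, 'c'), add 'c' as idx 2
Step 3: w='c' (idx 2), next='b' -> output (2, 'b'), add 'cb' as idx 3
Step 4: w='cb' (idx 3), next='b' -> output (3, 'b'), add 'cbb' as idx 4
Step 5: w='c' (idx 2), end of input -> output (2, '')


Encoded: [(0, 'b'), (0, 'c'), (2, 'b'), (3, 'b'), (2, '')]


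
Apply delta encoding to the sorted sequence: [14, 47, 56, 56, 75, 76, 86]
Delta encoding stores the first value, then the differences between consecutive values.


First value: 14
Deltas:
  47 - 14 = 33
  56 - 47 = 9
  56 - 56 = 0
  75 - 56 = 19
  76 - 75 = 1
  86 - 76 = 10


Delta encoded: [14, 33, 9, 0, 19, 1, 10]


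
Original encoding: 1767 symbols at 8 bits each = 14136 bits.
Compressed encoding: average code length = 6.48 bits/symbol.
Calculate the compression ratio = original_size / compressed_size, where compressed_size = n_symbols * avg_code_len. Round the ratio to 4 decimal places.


original_size = n_symbols * orig_bits = 1767 * 8 = 14136 bits
compressed_size = n_symbols * avg_code_len = 1767 * 6.48 = 11450.16 bits
ratio = original_size / compressed_size = 14136 / 11450.16 = 1.2346

Compression ratio = 1.2346


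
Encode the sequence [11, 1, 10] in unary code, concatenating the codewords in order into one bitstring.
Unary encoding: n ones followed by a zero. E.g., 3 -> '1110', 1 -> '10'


Encode each number as n ones followed by a terminating 0:
  11 -> 111111111110 (12 bits)
  1 -> 10 (2 bits)
  10 -> 11111111110 (11 bits)
Total length = 12 + 2 + 11 = 25 bits.

Unary([11, 1, 10]) = 1111111111101011111111110 (25 bits)


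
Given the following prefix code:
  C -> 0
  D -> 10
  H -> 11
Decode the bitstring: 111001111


Decoding step by step:
Bits 11 -> H
Bits 10 -> D
Bits 0 -> C
Bits 11 -> H
Bits 11 -> H


Decoded message: HDCHH


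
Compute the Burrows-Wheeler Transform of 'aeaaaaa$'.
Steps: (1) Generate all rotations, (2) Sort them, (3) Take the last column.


Rotations (sorted):
  0: $aeaaaaa -> last char: a
  1: a$aeaaaa -> last char: a
  2: aa$aeaaa -> last char: a
  3: aaa$aeaa -> last char: a
  4: aaaa$aea -> last char: a
  5: aaaaa$ae -> last char: e
  6: aeaaaaa$ -> last char: $
  7: eaaaaa$a -> last char: a


BWT = aaaaae$a


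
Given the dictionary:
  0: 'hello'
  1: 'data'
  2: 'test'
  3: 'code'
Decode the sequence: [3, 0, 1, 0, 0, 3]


Look up each index in the dictionary:
  3 -> 'code'
  0 -> 'hello'
  1 -> 'data'
  0 -> 'hello'
  0 -> 'hello'
  3 -> 'code'

Decoded: "code hello data hello hello code"


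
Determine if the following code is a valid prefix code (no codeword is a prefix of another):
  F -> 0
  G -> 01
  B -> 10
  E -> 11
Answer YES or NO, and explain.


Checking each pair (does one codeword prefix another?):
  F='0' vs G='01': prefix -- VIOLATION

NO -- this is NOT a valid prefix code. F (0) is a prefix of G (01).


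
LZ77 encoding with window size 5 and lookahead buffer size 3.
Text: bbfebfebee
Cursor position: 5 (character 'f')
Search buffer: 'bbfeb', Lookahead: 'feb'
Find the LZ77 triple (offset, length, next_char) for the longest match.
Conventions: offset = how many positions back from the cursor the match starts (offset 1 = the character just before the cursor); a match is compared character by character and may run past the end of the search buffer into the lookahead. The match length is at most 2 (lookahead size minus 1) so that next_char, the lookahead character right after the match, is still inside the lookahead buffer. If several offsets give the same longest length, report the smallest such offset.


Try each offset into the search buffer:
  offset=1 (pos 4, char 'b'): match length 0
  offset=2 (pos 3, char 'e'): match length 0
  offset=3 (pos 2, char 'f'): match length 2
  offset=4 (pos 1, char 'b'): match length 0
  offset=5 (pos 0, char 'b'): match length 0
Longest match has length 2 at offset 3.
next_char = character at position 5 + 2 = 7 -> 'b'

Best match: offset=3, length=2 (matching 'fe' starting at position 2)
LZ77 triple: (3, 2, 'b')


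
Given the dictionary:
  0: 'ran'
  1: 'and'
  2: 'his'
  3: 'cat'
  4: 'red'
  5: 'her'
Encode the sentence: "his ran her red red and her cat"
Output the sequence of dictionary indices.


Look up each word in the dictionary:
  'his' -> 2
  'ran' -> 0
  'her' -> 5
  'red' -> 4
  'red' -> 4
  'and' -> 1
  'her' -> 5
  'cat' -> 3

Encoded: [2, 0, 5, 4, 4, 1, 5, 3]


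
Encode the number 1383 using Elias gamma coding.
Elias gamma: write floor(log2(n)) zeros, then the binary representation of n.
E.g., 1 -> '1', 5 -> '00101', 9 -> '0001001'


num_bits = floor(log2(1383)) + 1 = 11
leading_zeros = num_bits - 1 = 10
binary(1383) = 10101100111

Elias gamma(1383) = '0000000000' + '10101100111' = 000000000010101100111 (21 bits)


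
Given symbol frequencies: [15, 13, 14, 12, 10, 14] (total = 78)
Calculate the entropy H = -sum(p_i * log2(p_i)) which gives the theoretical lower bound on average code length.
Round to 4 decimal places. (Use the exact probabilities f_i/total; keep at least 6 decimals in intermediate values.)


Per-symbol terms -p_i * log2(p_i) with p_i = f_i/78:
  p = 15/78 = 0.192308: log2(p) = -2.378512, -p*log2(p) = 0.457406
  p = 13/78 = 0.166667: log2(p) = -2.584963, -p*log2(p) = 0.430827
  p = 14/78 = 0.179487: log2(p) = -2.478047, -p*log2(p) = 0.444778
  p = 12/78 = 0.153846: log2(p) = -2.700440, -p*log2(p) = 0.415452
  p = 10/78 = 0.128205: log2(p) = -2.963474, -p*log2(p) = 0.379933
  p = 14/78 = 0.179487: log2(p) = -2.478047, -p*log2(p) = 0.444778
H = 0.457406 + 0.430827 + 0.444778 + 0.415452 + 0.379933 + 0.444778 = 2.573174

H = 2.5732 bits/symbol


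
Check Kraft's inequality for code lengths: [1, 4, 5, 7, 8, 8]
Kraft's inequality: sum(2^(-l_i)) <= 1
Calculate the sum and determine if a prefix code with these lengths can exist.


Sum = 2^(-1) + 2^(-4) + 2^(-5) + 2^(-7) + 2^(-8) + 2^(-8)
    = 0.5 + 0.0625 + 0.03125 + 0.0078125 + 0.00390625 + 0.00390625
    = 156/256 = 0.609375
Since 0.609375 <= 1, Kraft's inequality IS satisfied.
A prefix code with these lengths CAN exist.

Kraft sum = 0.609375. Satisfied.


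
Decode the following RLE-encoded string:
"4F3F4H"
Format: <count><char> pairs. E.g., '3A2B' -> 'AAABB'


Expanding each <count><char> pair:
  4F -> 'FFFF'
  3F -> 'FFF'
  4H -> 'HHHH'

Decoded = FFFFFFFHHHH


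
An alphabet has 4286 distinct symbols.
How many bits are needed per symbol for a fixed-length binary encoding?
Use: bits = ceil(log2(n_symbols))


log2(4286) = 12.0654
Bracket: 2^12 = 4096 < 4286 <= 2^13 = 8192
So ceil(log2(4286)) = 13

bits = ceil(log2(4286)) = ceil(12.0654) = 13 bits


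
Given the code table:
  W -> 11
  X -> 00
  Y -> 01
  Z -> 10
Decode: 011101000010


Decoding:
01 -> Y
11 -> W
01 -> Y
00 -> X
00 -> X
10 -> Z


Result: YWYXXZ


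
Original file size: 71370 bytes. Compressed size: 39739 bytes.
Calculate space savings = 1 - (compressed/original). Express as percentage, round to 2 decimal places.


ratio = compressed/original = 39739/71370 = 0.556803
savings = 1 - ratio = 1 - 0.556803 = 0.443197
as a percentage: 0.443197 * 100 = 44.32%

Space savings = 1 - 39739/71370 = 44.32%


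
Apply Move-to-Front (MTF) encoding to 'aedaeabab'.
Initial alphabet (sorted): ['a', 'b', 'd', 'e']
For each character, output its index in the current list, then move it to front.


MTF encoding:
'a': index 0 in ['a', 'b', 'd', 'e'] -> ['a', 'b', 'd', 'e']
'e': index 3 in ['a', 'b', 'd', 'e'] -> ['e', 'a', 'b', 'd']
'd': index 3 in ['e', 'a', 'b', 'd'] -> ['d', 'e', 'a', 'b']
'a': index 2 in ['d', 'e', 'a', 'b'] -> ['a', 'd', 'e', 'b']
'e': index 2 in ['a', 'd', 'e', 'b'] -> ['e', 'a', 'd', 'b']
'a': index 1 in ['e', 'a', 'd', 'b'] -> ['a', 'e', 'd', 'b']
'b': index 3 in ['a', 'e', 'd', 'b'] -> ['b', 'a', 'e', 'd']
'a': index 1 in ['b', 'a', 'e', 'd'] -> ['a', 'b', 'e', 'd']
'b': index 1 in ['a', 'b', 'e', 'd'] -> ['b', 'a', 'e', 'd']


Output: [0, 3, 3, 2, 2, 1, 3, 1, 1]


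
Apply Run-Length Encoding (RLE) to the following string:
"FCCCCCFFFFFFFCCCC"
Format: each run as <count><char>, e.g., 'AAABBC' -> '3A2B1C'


Scanning runs left to right:
  i=0: run of 'F' x 1 -> '1F'
  i=1: run of 'C' x 5 -> '5C'
  i=6: run of 'F' x 7 -> '7F'
  i=13: run of 'C' x 4 -> '4C'

RLE = 1F5C7F4C


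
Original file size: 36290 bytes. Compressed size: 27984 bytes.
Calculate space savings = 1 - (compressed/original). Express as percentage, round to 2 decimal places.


ratio = compressed/original = 27984/36290 = 0.771122
savings = 1 - ratio = 1 - 0.771122 = 0.228878
as a percentage: 0.228878 * 100 = 22.89%

Space savings = 1 - 27984/36290 = 22.89%


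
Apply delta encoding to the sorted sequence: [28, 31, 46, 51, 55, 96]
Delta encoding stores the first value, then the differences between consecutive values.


First value: 28
Deltas:
  31 - 28 = 3
  46 - 31 = 15
  51 - 46 = 5
  55 - 51 = 4
  96 - 55 = 41


Delta encoded: [28, 3, 15, 5, 4, 41]


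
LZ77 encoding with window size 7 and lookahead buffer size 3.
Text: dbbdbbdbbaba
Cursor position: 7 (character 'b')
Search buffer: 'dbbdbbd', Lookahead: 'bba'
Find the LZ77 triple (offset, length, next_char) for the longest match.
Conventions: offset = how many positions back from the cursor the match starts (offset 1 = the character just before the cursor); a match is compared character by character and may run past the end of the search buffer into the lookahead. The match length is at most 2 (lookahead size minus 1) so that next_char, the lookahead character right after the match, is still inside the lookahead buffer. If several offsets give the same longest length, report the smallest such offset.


Try each offset into the search buffer:
  offset=1 (pos 6, char 'd'): match length 0
  offset=2 (pos 5, char 'b'): match length 1
  offset=3 (pos 4, char 'b'): match length 2
  offset=4 (pos 3, char 'd'): match length 0
  offset=5 (pos 2, char 'b'): match length 1
  offset=6 (pos 1, char 'b'): match length 2
  offset=7 (pos 0, char 'd'): match length 0
Longest match has length 2, found at offsets 3, 6; take the smallest, offset 3.
next_char = character at position 7 + 2 = 9 -> 'a'

Best match: offset=3, length=2 (matching 'bb' starting at position 4)
LZ77 triple: (3, 2, 'a')
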